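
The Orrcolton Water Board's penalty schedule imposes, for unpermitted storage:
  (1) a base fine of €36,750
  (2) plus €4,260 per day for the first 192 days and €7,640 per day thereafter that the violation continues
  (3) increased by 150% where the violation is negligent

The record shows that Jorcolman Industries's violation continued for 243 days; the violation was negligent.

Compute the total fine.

First 192 days: 192 × €4,260 = €817,920
Remaining days: (243 − 192) × €7,640 = €389,640
Per-day component: €817,920 + €389,640 = €1,207,560
Base plus per-day: €36,750 + €1,207,560 = €1,244,310
Enhancement: 150% of €1,244,310 = €1,866,465
Enhanced fine: €1,244,310 + €1,866,465 = €3,110,775

€3,110,775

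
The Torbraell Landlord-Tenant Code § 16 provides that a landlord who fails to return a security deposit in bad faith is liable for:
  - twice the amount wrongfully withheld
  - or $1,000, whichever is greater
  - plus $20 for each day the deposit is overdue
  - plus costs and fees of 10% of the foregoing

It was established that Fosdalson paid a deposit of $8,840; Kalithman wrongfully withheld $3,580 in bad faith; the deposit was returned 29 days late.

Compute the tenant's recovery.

Doubled: 2 × $3,580 = $7,160
Minimum $1,000: $7,160 meets the minimum, no increase.
Late-return penalty: 29 × $20 = $580
Damages plus late penalty: $7,160 + $580 = $7,740
Costs and fees: 10% of $7,740 = $774
Total recovery: $7,740 + $774 = $8,514

Recovery: $8,514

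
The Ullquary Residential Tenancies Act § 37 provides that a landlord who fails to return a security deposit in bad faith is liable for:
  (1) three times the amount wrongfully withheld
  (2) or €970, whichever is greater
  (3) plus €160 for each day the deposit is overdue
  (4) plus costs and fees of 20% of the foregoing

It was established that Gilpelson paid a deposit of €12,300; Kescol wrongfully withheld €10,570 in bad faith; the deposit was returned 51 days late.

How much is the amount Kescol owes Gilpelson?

€47,844

Trebled: 3 × €10,570 = €31,710
Minimum €970: €31,710 meets the minimum, no increase.
Late-return penalty: 51 × €160 = €8,160
Damages plus late penalty: €31,710 + €8,160 = €39,870
Costs and fees: 20% of €39,870 = €7,974
Total recovery: €39,870 + €7,974 = €47,844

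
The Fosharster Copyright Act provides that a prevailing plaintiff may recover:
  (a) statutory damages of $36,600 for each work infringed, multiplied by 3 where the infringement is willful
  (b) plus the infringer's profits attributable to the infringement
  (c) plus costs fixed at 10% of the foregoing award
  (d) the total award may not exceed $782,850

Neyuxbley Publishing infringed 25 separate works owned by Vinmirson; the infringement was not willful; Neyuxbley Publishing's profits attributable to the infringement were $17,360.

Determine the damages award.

Statutory damages: 25 × $36,600 = $915,000
Infringement not willful: no ×3 enhancement.
Combined award: $915,000 + $17,360 = $932,360
Costs: 10% of $932,360 = $93,236
Award plus costs: $932,360 + $93,236 = $1,025,596
Cap at $782,850: $1,025,596 exceeds the cap → $782,850

$782,850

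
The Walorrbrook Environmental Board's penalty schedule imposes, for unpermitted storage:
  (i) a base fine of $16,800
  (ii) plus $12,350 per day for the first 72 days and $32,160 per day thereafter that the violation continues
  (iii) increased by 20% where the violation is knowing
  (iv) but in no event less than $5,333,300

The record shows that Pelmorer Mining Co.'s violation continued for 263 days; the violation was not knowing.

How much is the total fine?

Civil penalty: $7,048,560

First 72 days: 72 × $12,350 = $889,200
Remaining days: (263 − 72) × $32,160 = $6,142,560
Per-day component: $889,200 + $6,142,560 = $7,031,760
Base plus per-day: $16,800 + $7,031,760 = $7,048,560
The violation was not knowing: no 20% increase.
Minimum $5,333,300: $7,048,560 meets the minimum, no increase.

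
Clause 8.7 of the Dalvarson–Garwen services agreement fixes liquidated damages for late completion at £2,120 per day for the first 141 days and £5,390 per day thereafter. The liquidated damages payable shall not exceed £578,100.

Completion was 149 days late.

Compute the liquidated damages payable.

£342,040

First 141 days: 141 × £2,120 = £298,920
Remaining days: (149 − 141) × £5,390 = £43,120
Accrued per-day damages: £298,920 + £43,120 = £342,040
Cap at £578,100: £342,040 is within the cap, no reduction.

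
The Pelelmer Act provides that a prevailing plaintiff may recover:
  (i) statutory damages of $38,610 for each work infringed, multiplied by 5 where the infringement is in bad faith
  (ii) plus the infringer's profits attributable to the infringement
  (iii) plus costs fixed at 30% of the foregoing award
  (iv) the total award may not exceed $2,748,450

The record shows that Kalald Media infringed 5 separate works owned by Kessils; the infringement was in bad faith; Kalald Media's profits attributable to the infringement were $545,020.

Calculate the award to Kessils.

Statutory damages: 5 × $38,610 = $193,050
Multiplied by 5: 5 × $193,050 = $965,250
Combined award: $965,250 + $545,020 = $1,510,270
Costs: 30% of $1,510,270 = $453,081
Award plus costs: $1,510,270 + $453,081 = $1,963,351
Cap at $2,748,450: $1,963,351 is within the cap, no reduction.

$1,963,351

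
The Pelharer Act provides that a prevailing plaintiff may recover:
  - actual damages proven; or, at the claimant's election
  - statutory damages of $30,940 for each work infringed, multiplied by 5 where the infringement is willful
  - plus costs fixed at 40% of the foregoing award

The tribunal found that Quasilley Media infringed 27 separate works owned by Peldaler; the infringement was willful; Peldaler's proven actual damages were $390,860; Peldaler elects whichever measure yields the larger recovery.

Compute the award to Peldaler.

Statutory damages: 27 × $30,940 = $835,380
Multiplied by 5: 5 × $835,380 = $4,176,900
Greater of actual damages ($390,860) or enhanced statutory damages ($4,176,900): $4,176,900
Costs: 40% of $4,176,900 = $1,670,760
Award plus costs: $4,176,900 + $1,670,760 = $5,847,660

$5,847,660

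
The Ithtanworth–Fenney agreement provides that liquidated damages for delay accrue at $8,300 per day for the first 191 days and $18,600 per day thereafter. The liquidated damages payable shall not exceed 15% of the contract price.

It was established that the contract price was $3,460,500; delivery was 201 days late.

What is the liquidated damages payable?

First 191 days: 191 × $8,300 = $1,585,300
Remaining days: (201 − 191) × $18,600 = $186,000
Accrued per-day damages: $1,585,300 + $186,000 = $1,771,300
Cap: 15% of $3,460,500 = $519,075
Cap at $519,075: $1,771,300 exceeds the cap → $519,075

$519,075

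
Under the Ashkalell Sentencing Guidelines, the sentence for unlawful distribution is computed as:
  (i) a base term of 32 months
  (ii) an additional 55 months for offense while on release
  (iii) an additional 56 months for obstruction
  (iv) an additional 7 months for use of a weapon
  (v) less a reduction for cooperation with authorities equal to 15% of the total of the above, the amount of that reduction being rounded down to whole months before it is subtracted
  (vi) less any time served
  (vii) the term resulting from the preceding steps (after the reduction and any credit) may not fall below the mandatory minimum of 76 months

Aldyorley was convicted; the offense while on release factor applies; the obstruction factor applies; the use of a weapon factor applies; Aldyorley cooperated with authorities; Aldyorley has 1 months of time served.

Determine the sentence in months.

Offense while on release enhancement: +55 months
Obstruction enhancement: +56 months
Use of a weapon enhancement: +7 months
Adjusted term: 32 months + 55 months + 56 months + 7 months = 150 months
Cooperation with authorities reduction: 15% of 150 months = 22 months (rounded down)
After reduction: 150 − 22 = 128 months
Less time served: 128 months − 1 months = 127 months
Minimum 76 months: 127 months meets the minimum, no increase.

127 months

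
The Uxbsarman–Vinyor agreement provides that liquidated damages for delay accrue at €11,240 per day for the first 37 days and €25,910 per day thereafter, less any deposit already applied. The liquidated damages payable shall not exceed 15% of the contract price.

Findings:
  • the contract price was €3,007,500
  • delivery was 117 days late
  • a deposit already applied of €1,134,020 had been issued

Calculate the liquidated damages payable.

First 37 days: 37 × €11,240 = €415,880
Remaining days: (117 − 37) × €25,910 = €2,072,800
Accrued per-day damages: €415,880 + €2,072,800 = €2,488,680
Less deposit already applied: €2,488,680 − €1,134,020 = €1,354,660
Cap: 15% of €3,007,500 = €451,125
Cap at €451,125: €1,354,660 exceeds the cap → €451,125

€451,125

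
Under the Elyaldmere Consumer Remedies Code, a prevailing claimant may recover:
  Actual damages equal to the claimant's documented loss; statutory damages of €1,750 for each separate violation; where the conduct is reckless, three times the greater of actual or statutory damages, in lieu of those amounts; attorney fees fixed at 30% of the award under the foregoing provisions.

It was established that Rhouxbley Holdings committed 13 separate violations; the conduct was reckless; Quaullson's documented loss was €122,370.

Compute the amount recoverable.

Statutory damages: 13 × €1,750 = €22,750
Greater of actual damages (€122,370) or statutory damages (€22,750): €122,370
Trebled: 3 × €122,370 = €367,110
Attorney fees: 30% of €367,110 = €110,133
Total recovery: €367,110 + €110,133 = €477,243

€477,243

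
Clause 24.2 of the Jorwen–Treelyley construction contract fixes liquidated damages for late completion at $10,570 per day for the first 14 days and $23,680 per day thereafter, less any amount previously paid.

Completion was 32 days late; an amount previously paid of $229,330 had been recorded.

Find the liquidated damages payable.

First 14 days: 14 × $10,570 = $147,980
Remaining days: (32 − 14) × $23,680 = $426,240
Accrued per-day damages: $147,980 + $426,240 = $574,220
Less amount previously paid: $574,220 − $229,330 = $344,890

$344,890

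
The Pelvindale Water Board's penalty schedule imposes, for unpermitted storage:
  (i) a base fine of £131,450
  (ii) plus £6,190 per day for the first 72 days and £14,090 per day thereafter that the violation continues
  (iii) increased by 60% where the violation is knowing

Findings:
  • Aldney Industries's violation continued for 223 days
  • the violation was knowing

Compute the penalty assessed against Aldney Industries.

First 72 days: 72 × £6,190 = £445,680
Remaining days: (223 − 72) × £14,090 = £2,127,590
Per-day component: £445,680 + £2,127,590 = £2,573,270
Base plus per-day: £131,450 + £2,573,270 = £2,704,720
Enhancement: 60% of £2,704,720 = £1,622,832
Enhanced fine: £2,704,720 + £1,622,832 = £4,327,552

£4,327,552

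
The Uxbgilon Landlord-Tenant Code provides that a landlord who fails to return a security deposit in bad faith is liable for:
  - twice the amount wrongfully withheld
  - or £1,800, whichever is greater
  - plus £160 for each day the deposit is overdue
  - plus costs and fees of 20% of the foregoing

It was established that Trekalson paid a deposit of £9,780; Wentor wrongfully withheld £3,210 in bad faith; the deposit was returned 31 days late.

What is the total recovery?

Doubled: 2 × £3,210 = £6,420
Minimum £1,800: £6,420 meets the minimum, no increase.
Late-return penalty: 31 × £160 = £4,960
Damages plus late penalty: £6,420 + £4,960 = £11,380
Costs and fees: 20% of £11,380 = £2,276
Total recovery: £11,380 + £2,276 = £13,656

Recovery: £13,656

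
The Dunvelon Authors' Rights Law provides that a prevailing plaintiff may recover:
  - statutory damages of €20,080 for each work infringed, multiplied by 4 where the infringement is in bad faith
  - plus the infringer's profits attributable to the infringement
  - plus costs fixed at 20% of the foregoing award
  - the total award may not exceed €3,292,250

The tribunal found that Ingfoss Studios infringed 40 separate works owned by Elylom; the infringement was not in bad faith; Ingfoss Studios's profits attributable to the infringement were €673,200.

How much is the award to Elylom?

Award: €1,771,680

Statutory damages: 40 × €20,080 = €803,200
Infringement not in bad faith: no ×4 enhancement.
Combined award: €803,200 + €673,200 = €1,476,400
Costs: 20% of €1,476,400 = €295,280
Award plus costs: €1,476,400 + €295,280 = €1,771,680
Cap at €3,292,250: €1,771,680 is within the cap, no reduction.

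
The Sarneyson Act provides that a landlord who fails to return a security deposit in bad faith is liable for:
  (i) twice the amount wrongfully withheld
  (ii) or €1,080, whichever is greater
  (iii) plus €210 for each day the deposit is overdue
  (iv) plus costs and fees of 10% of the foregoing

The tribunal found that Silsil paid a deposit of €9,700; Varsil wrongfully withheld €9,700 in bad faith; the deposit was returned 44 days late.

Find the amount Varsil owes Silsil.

€31,504

Doubled: 2 × €9,700 = €19,400
Minimum €1,080: €19,400 meets the minimum, no increase.
Late-return penalty: 44 × €210 = €9,240
Damages plus late penalty: €19,400 + €9,240 = €28,640
Costs and fees: 10% of €28,640 = €2,864
Total recovery: €28,640 + €2,864 = €31,504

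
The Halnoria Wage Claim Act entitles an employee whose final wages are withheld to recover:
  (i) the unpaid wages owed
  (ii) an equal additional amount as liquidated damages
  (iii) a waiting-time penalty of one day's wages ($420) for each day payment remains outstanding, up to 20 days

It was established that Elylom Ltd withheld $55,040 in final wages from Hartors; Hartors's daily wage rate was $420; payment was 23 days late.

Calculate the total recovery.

$118,480

Liquidated damages (equal amount): $55,040
Penalty days: min(23, 20) = 20
Waiting-time penalty: 20 × $420 = $8,400
Total award: $55,040 + $55,040 + $8,400 = $118,480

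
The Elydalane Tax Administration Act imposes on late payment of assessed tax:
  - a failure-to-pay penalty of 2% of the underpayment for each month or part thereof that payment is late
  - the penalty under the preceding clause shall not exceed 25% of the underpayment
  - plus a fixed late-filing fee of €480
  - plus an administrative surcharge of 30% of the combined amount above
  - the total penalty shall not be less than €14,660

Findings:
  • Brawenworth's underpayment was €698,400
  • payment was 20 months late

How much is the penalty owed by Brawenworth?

€227,604

Accrued rate: 2% × 20 = 40%, capped at 25% → 25%
Failure-to-pay penalty: 25% of €698,400 = €174,600
Penalty before surcharge: €174,600 + €480 = €175,080
Administrative surcharge: 30% of €175,080 = €52,524
Total penalty: €175,080 + €52,524 = €227,604
Minimum €14,660: €227,604 meets the minimum, no increase.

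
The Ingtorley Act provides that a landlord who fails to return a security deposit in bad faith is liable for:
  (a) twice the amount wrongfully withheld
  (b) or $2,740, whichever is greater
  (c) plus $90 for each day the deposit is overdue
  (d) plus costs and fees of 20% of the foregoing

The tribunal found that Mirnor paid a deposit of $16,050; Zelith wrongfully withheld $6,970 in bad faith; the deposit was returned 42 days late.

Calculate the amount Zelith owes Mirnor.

Doubled: 2 × $6,970 = $13,940
Minimum $2,740: $13,940 meets the minimum, no increase.
Late-return penalty: 42 × $90 = $3,780
Damages plus late penalty: $13,940 + $3,780 = $17,720
Costs and fees: 20% of $17,720 = $3,544
Total recovery: $17,720 + $3,544 = $21,264

$21,264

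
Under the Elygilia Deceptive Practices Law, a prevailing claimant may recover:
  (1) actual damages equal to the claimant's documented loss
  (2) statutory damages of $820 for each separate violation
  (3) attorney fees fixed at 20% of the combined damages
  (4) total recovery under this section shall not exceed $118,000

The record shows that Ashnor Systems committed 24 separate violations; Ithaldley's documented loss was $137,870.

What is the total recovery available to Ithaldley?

Statutory damages: 24 × $820 = $19,680
Combined damages: $137,870 + $19,680 = $157,550
Attorney fees: 20% of $157,550 = $31,510
Total before cap: $157,550 + $31,510 = $189,060
Cap at $118,000: $189,060 exceeds the cap → $118,000

$118,000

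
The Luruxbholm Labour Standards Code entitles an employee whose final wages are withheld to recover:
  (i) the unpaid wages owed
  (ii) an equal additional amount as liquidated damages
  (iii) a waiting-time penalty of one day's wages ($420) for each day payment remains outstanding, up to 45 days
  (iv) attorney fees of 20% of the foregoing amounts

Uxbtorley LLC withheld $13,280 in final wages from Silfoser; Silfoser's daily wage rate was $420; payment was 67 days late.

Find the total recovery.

Liquidated damages (equal amount): $13,280
Penalty days: min(67, 45) = 45
Waiting-time penalty: 45 × $420 = $18,900
Subtotal: $13,280 + $13,280 + $18,900 = $45,460
Attorney fees: 20% of $45,460 = $9,092
Total award: $45,460 + $9,092 = $54,552

$54,552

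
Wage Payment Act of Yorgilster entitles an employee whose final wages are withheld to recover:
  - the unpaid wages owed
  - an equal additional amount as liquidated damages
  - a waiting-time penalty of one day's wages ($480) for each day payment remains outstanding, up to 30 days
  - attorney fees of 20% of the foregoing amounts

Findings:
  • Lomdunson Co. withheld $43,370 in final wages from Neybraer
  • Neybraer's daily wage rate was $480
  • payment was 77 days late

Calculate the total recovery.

$121,368

Liquidated damages (equal amount): $43,370
Penalty days: min(77, 30) = 30
Waiting-time penalty: 30 × $480 = $14,400
Subtotal: $43,370 + $43,370 + $14,400 = $101,140
Attorney fees: 20% of $101,140 = $20,228
Total award: $101,140 + $20,228 = $121,368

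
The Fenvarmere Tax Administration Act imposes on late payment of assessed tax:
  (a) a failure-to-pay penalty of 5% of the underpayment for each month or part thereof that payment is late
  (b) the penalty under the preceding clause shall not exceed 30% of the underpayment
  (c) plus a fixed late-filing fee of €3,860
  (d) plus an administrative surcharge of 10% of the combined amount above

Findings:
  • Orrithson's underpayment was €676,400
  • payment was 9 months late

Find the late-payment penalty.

€227,458

Accrued rate: 5% × 9 = 45%, capped at 30% → 30%
Failure-to-pay penalty: 30% of €676,400 = €202,920
Penalty before surcharge: €202,920 + €3,860 = €206,780
Administrative surcharge: 10% of €206,780 = €20,678
Total penalty: €206,780 + €20,678 = €227,458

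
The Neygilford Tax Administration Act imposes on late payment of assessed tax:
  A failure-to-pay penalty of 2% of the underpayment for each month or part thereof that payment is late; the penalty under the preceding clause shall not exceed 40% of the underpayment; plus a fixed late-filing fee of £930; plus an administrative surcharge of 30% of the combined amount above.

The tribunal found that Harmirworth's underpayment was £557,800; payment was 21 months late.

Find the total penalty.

£291,265

Accrued rate: 2% × 21 = 42%, capped at 40% → 40%
Failure-to-pay penalty: 40% of £557,800 = £223,120
Penalty before surcharge: £223,120 + £930 = £224,050
Administrative surcharge: 30% of £224,050 = £67,215
Total penalty: £224,050 + £67,215 = £291,265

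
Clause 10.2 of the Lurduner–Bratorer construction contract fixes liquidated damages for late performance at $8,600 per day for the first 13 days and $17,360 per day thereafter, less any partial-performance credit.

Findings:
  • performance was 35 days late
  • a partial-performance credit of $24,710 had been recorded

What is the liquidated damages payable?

$469,010

First 13 days: 13 × $8,600 = $111,800
Remaining days: (35 − 13) × $17,360 = $381,920
Accrued per-day damages: $111,800 + $381,920 = $493,720
Less partial-performance credit: $493,720 − $24,710 = $469,010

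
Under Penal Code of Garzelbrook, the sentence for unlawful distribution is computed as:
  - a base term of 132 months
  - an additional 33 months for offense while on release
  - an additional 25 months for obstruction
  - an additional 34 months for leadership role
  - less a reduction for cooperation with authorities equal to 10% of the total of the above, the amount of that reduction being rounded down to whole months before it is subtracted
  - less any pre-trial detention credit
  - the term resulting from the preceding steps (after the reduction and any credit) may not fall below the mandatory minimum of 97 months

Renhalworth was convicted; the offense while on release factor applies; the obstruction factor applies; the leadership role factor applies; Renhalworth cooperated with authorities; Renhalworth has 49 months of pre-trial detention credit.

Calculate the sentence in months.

153 months

Offense while on release enhancement: +33 months
Obstruction enhancement: +25 months
Leadership role enhancement: +34 months
Adjusted term: 132 months + 33 months + 25 months + 34 months = 224 months
Cooperation with authorities reduction: 10% of 224 months = 22 months (rounded down)
After reduction: 224 − 22 = 202 months
Less pre-trial detention credit: 202 months − 49 months = 153 months
Minimum 97 months: 153 months meets the minimum, no increase.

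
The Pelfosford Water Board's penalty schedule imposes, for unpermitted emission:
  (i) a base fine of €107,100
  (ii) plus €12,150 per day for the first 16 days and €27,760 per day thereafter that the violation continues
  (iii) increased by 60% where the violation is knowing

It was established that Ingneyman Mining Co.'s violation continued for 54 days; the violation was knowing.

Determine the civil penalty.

First 16 days: 16 × €12,150 = €194,400
Remaining days: (54 − 16) × €27,760 = €1,054,880
Per-day component: €194,400 + €1,054,880 = €1,249,280
Base plus per-day: €107,100 + €1,249,280 = €1,356,380
Enhancement: 60% of €1,356,380 = €813,828
Enhanced fine: €1,356,380 + €813,828 = €2,170,208

€2,170,208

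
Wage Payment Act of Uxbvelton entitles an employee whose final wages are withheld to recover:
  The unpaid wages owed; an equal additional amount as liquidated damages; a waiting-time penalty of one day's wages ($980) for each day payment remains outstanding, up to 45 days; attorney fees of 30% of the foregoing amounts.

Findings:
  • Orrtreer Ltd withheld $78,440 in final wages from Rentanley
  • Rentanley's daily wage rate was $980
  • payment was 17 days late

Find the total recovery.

$225,602

Liquidated damages (equal amount): $78,440
Penalty days: min(17, 45) = 17
Waiting-time penalty: 17 × $980 = $16,660
Subtotal: $78,440 + $78,440 + $16,660 = $173,540
Attorney fees: 30% of $173,540 = $52,062
Total award: $173,540 + $52,062 = $225,602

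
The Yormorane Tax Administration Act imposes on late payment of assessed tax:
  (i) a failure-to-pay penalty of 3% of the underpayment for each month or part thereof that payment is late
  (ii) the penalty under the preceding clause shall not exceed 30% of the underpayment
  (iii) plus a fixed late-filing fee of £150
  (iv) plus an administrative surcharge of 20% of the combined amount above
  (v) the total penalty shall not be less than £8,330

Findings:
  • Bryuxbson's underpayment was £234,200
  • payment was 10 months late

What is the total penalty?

£84,492

Accrued rate: 3% × 10 = 30%, capped at 30% → 30%
Failure-to-pay penalty: 30% of £234,200 = £70,260
Penalty before surcharge: £70,260 + £150 = £70,410
Administrative surcharge: 20% of £70,410 = £14,082
Total penalty: £70,410 + £14,082 = £84,492
Minimum £8,330: £84,492 meets the minimum, no increase.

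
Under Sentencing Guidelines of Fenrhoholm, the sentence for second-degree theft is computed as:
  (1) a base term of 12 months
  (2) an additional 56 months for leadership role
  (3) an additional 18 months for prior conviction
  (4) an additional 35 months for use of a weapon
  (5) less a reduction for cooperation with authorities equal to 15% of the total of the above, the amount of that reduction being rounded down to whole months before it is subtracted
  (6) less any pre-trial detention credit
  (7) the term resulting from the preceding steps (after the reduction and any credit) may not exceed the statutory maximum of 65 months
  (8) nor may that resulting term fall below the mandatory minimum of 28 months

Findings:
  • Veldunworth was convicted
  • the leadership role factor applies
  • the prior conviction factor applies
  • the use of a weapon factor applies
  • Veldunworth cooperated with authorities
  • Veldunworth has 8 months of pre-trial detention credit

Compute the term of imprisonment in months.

65 months

Leadership role enhancement: +56 months
Prior conviction enhancement: +18 months
Use of a weapon enhancement: +35 months
Adjusted term: 12 months + 56 months + 18 months + 35 months = 121 months
Cooperation with authorities reduction: 15% of 121 months = 18 months (rounded down)
After reduction: 121 − 18 = 103 months
Less pre-trial detention credit: 103 months − 8 months = 95 months
Cap at 65 months: 95 months exceeds the cap → 65 months
Minimum 28 months: 65 months meets the minimum, no increase.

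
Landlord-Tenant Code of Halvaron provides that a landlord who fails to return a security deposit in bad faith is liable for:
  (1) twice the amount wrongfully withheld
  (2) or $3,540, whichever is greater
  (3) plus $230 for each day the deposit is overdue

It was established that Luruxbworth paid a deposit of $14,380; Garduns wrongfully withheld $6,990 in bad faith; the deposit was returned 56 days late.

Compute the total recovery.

Doubled: 2 × $6,990 = $13,980
Minimum $3,540: $13,980 meets the minimum, no increase.
Late-return penalty: 56 × $230 = $12,880
Damages plus late penalty: $13,980 + $12,880 = $26,860

$26,860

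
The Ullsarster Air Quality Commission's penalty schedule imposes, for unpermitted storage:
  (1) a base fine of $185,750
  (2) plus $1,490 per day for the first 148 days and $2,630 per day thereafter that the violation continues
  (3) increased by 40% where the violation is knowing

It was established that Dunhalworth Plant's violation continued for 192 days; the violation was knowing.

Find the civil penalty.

First 148 days: 148 × $1,490 = $220,520
Remaining days: (192 − 148) × $2,630 = $115,720
Per-day component: $220,520 + $115,720 = $336,240
Base plus per-day: $185,750 + $336,240 = $521,990
Enhancement: 40% of $521,990 = $208,796
Enhanced fine: $521,990 + $208,796 = $730,786

Civil penalty: $730,786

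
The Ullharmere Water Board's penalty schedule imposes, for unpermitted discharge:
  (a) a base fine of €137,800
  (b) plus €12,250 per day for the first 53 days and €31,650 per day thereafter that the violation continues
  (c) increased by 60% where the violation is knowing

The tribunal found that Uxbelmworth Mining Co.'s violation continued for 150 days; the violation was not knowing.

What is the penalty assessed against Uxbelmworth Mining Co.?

First 53 days: 53 × €12,250 = €649,250
Remaining days: (150 − 53) × €31,650 = €3,070,050
Per-day component: €649,250 + €3,070,050 = €3,719,300
Base plus per-day: €137,800 + €3,719,300 = €3,857,100
The violation was not knowing: no 60% increase.

€3,857,100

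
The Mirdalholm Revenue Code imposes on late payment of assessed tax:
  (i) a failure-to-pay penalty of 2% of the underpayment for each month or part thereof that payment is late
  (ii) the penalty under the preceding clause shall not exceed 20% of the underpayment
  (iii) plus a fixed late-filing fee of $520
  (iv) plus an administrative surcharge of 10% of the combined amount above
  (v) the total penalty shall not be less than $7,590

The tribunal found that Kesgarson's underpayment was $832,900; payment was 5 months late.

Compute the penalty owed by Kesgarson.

Accrued rate: 2% × 5 = 10%, capped at 20% → 10%
Failure-to-pay penalty: 10% of $832,900 = $83,290
Penalty before surcharge: $83,290 + $520 = $83,810
Administrative surcharge: 10% of $83,810 = $8,381
Total penalty: $83,810 + $8,381 = $92,191
Minimum $7,590: $92,191 meets the minimum, no increase.

$92,191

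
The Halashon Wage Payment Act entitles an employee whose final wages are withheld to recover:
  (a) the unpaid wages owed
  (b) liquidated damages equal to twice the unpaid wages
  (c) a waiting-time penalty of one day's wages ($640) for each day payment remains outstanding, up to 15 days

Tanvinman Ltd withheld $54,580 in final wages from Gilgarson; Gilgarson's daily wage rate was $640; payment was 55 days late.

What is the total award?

Doubled: 2 × $54,580 = $109,160
Penalty days: min(55, 15) = 15
Waiting-time penalty: 15 × $640 = $9,600
Total award: $54,580 + $109,160 + $9,600 = $173,340

$173,340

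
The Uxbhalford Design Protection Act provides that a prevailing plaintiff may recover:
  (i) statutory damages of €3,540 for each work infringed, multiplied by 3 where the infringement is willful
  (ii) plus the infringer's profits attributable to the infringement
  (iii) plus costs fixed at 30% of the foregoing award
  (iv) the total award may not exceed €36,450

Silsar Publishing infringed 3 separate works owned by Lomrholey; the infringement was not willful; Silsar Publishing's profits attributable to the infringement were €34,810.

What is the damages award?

Statutory damages: 3 × €3,540 = €10,620
Infringement not willful: no ×3 enhancement.
Combined award: €10,620 + €34,810 = €45,430
Costs: 30% of €45,430 = €13,629
Award plus costs: €45,430 + €13,629 = €59,059
Cap at €36,450: €59,059 exceeds the cap → €36,450

€36,450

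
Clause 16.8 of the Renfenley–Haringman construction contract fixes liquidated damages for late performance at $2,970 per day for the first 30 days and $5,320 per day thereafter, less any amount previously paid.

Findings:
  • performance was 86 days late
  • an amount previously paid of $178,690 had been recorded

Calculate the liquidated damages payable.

Liquidated damages: $208,330

First 30 days: 30 × $2,970 = $89,100
Remaining days: (86 − 30) × $5,320 = $297,920
Accrued per-day damages: $89,100 + $297,920 = $387,020
Less amount previously paid: $387,020 − $178,690 = $208,330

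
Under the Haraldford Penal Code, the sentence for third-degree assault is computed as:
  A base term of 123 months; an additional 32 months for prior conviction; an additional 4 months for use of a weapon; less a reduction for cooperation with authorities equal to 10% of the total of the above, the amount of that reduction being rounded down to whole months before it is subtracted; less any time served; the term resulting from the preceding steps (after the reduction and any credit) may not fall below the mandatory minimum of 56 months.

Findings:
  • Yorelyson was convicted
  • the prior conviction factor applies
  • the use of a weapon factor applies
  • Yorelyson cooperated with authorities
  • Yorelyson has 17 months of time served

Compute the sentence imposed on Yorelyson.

Sentence: 127 months

Prior conviction enhancement: +32 months
Use of a weapon enhancement: +4 months
Adjusted term: 123 months + 32 months + 4 months = 159 months
Cooperation with authorities reduction: 10% of 159 months = 15 months (rounded down)
After reduction: 159 − 15 = 144 months
Less time served: 144 months − 17 months = 127 months
Minimum 56 months: 127 months meets the minimum, no increase.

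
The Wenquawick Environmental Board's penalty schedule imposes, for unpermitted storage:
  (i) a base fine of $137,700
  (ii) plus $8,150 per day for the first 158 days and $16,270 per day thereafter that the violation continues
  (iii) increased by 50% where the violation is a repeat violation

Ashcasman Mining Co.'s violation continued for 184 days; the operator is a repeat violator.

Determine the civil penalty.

Civil penalty: $2,772,630

First 158 days: 158 × $8,150 = $1,287,700
Remaining days: (184 − 158) × $16,270 = $423,020
Per-day component: $1,287,700 + $423,020 = $1,710,720
Base plus per-day: $137,700 + $1,710,720 = $1,848,420
Enhancement: 50% of $1,848,420 = $924,210
Enhanced fine: $1,848,420 + $924,210 = $2,772,630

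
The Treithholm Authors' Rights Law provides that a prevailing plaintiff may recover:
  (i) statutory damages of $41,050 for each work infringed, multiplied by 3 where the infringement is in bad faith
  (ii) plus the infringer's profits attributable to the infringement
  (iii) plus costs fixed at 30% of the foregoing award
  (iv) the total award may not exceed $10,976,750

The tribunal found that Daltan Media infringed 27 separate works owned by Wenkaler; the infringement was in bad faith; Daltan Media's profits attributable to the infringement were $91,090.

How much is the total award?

Statutory damages: 27 × $41,050 = $1,108,350
Trebled: 3 × $1,108,350 = $3,325,050
Combined award: $3,325,050 + $91,090 = $3,416,140
Costs: 30% of $3,416,140 = $1,024,842
Award plus costs: $3,416,140 + $1,024,842 = $4,440,982
Cap at $10,976,750: $4,440,982 is within the cap, no reduction.

$4,440,982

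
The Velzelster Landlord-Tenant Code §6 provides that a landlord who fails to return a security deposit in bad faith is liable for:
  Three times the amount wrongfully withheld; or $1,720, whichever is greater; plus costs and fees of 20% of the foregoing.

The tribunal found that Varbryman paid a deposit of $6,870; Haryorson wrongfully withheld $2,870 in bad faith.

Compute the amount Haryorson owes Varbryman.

$10,332

Trebled: 3 × $2,870 = $8,610
Minimum $1,720: $8,610 meets the minimum, no increase.
Costs and fees: 20% of $8,610 = $1,722
Total recovery: $8,610 + $1,722 = $10,332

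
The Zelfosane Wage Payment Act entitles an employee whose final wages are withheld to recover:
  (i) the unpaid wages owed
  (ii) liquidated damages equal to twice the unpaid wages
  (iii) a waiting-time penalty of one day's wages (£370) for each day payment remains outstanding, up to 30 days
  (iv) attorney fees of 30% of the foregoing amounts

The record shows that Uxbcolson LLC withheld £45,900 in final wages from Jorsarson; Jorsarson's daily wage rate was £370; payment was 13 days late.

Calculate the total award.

£185,263

Doubled: 2 × £45,900 = £91,800
Penalty days: min(13, 30) = 13
Waiting-time penalty: 13 × £370 = £4,810
Subtotal: £45,900 + £91,800 + £4,810 = £142,510
Attorney fees: 30% of £142,510 = £42,753
Total award: £142,510 + £42,753 = £185,263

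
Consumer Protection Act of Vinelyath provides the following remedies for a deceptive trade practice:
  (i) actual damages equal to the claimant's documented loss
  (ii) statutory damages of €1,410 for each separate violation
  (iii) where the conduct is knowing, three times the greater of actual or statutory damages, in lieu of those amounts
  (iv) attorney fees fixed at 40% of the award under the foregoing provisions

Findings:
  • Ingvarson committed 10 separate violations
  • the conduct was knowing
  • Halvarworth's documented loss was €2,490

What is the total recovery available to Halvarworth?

Statutory damages: 10 × €1,410 = €14,100
Greater of actual damages (€2,490) or statutory damages (€14,100): €14,100
Trebled: 3 × €14,100 = €42,300
Attorney fees: 40% of €42,300 = €16,920
Total recovery: €42,300 + €16,920 = €59,220

€59,220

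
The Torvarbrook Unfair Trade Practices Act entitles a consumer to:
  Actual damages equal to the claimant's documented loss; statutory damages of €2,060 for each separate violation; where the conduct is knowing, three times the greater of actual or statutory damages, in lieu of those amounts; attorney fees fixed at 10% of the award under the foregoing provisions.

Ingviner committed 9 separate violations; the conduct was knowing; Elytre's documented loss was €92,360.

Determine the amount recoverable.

Statutory damages: 9 × €2,060 = €18,540
Greater of actual damages (€92,360) or statutory damages (€18,540): €92,360
Trebled: 3 × €92,360 = €277,080
Attorney fees: 10% of €277,080 = €27,708
Total recovery: €277,080 + €27,708 = €304,788

€304,788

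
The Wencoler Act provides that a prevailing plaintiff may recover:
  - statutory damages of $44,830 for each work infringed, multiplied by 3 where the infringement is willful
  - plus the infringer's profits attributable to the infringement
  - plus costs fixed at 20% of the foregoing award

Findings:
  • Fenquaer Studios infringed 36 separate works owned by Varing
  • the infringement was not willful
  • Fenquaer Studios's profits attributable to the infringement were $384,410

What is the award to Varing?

Statutory damages: 36 × $44,830 = $1,613,880
Infringement not willful: no ×3 enhancement.
Combined award: $1,613,880 + $384,410 = $1,998,290
Costs: 20% of $1,998,290 = $399,658
Award plus costs: $1,998,290 + $399,658 = $2,397,948

Award: $2,397,948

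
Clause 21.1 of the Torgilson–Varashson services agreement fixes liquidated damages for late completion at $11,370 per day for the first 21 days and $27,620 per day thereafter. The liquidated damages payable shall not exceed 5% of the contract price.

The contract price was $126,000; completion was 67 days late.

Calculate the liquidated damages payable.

First 21 days: 21 × $11,370 = $238,770
Remaining days: (67 − 21) × $27,620 = $1,270,520
Accrued per-day damages: $238,770 + $1,270,520 = $1,509,290
Cap: 5% of $126,000 = $6,300
Cap at $6,300: $1,509,290 exceeds the cap → $6,300

$6,300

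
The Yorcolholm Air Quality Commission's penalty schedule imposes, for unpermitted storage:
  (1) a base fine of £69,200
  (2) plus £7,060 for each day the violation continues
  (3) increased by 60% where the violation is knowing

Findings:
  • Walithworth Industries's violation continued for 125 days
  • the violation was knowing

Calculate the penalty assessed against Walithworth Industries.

Per-day component: 125 × £7,060 = £882,500
Base plus per-day: £69,200 + £882,500 = £951,700
Enhancement: 60% of £951,700 = £571,020
Enhanced fine: £951,700 + £571,020 = £1,522,720

£1,522,720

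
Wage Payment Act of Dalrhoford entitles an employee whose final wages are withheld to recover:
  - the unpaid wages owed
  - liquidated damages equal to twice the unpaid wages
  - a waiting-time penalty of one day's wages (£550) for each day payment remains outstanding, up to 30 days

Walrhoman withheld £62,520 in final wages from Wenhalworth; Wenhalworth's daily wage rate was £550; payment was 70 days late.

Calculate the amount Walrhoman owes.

£204,060

Doubled: 2 × £62,520 = £125,040
Penalty days: min(70, 30) = 30
Waiting-time penalty: 30 × £550 = £16,500
Total award: £62,520 + £125,040 + £16,500 = £204,060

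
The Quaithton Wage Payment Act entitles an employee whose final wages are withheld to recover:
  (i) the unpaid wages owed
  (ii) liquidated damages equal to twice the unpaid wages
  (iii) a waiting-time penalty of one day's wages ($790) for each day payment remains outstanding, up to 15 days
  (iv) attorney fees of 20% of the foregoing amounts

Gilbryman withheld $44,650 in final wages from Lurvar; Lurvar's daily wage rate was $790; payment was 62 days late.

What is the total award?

Doubled: 2 × $44,650 = $89,300
Penalty days: min(62, 15) = 15
Waiting-time penalty: 15 × $790 = $11,850
Subtotal: $44,650 + $89,300 + $11,850 = $145,800
Attorney fees: 20% of $145,800 = $29,160
Total award: $145,800 + $29,160 = $174,960

$174,960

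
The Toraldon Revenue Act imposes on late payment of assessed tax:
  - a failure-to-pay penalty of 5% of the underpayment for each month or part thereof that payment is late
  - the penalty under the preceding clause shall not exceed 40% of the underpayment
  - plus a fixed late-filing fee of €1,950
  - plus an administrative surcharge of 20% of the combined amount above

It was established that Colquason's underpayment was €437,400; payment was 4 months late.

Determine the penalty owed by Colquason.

Accrued rate: 5% × 4 = 20%, capped at 40% → 20%
Failure-to-pay penalty: 20% of €437,400 = €87,480
Penalty before surcharge: €87,480 + €1,950 = €89,430
Administrative surcharge: 20% of €89,430 = €17,886
Total penalty: €89,430 + €17,886 = €107,316

€107,316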